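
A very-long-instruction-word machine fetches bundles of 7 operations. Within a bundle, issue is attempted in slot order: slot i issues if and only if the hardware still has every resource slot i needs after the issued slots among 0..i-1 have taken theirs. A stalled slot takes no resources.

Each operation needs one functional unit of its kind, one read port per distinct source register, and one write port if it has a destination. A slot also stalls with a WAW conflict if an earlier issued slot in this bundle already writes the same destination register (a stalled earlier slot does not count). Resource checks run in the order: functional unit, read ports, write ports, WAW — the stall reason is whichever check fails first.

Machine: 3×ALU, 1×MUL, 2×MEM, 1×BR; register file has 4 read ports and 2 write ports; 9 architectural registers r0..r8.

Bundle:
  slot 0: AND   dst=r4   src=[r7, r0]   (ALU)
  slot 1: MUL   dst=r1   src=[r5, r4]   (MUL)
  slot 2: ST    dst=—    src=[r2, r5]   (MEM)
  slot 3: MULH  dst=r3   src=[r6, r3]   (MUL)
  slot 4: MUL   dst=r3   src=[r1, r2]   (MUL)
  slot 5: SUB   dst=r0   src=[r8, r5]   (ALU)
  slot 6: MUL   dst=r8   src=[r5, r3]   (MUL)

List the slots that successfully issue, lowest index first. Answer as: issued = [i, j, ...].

slot 0 (ALU): ISSUE — free A2,Mu1,Ld2,B1 rp2 wp1
slot 1 (MUL): ISSUE — free A2,Mu0,Ld2,B1 rp0 wp0
slot 2 (MEM): stall RD_PORT — free A2,Mu0,Ld2,B1 rp0 wp0
slot 3 (MUL): stall FU — free A2,Mu0,Ld2,B1 rp0 wp0
slot 4 (MUL): stall FU — free A2,Mu0,Ld2,B1 rp0 wp0
slot 5 (ALU): stall RD_PORT — free A2,Mu0,Ld2,B1 rp0 wp0
slot 6 (MUL): stall FU — free A2,Mu0,Ld2,B1 rp0 wp0

issued = [0, 1]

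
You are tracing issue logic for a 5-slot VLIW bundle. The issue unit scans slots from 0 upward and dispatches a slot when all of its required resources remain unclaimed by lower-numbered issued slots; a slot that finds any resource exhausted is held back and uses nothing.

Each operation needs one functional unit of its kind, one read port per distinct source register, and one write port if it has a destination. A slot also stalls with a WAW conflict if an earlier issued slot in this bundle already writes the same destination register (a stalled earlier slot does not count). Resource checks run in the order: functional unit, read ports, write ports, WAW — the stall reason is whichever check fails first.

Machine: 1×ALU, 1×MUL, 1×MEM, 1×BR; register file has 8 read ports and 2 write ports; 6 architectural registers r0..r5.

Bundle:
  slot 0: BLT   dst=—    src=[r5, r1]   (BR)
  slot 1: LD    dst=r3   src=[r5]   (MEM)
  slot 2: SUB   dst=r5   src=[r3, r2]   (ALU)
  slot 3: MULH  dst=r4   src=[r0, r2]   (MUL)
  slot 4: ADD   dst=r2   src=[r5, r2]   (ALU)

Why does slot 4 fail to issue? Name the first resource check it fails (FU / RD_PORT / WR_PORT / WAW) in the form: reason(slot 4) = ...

reason(slot 4) = FU

  0. BR ⇒ go  {1A/1Mu/1Ld/0B | 6r 2w}
  1. MEM→r3 ⇒ go  {1A/1Mu/0Ld/0B | 5r 1w}
  2. ALU→r5 ⇒ go  {0A/1Mu/0Ld/0B | 3r 0w}
  3. MUL→r4 ⇒ no(WR_PORT)  {0A/1Mu/0Ld/0B | 3r 0w}
  4. ALU→r2 ⇒ no(FU)  {0A/1Mu/0Ld/0B | 3r 0w}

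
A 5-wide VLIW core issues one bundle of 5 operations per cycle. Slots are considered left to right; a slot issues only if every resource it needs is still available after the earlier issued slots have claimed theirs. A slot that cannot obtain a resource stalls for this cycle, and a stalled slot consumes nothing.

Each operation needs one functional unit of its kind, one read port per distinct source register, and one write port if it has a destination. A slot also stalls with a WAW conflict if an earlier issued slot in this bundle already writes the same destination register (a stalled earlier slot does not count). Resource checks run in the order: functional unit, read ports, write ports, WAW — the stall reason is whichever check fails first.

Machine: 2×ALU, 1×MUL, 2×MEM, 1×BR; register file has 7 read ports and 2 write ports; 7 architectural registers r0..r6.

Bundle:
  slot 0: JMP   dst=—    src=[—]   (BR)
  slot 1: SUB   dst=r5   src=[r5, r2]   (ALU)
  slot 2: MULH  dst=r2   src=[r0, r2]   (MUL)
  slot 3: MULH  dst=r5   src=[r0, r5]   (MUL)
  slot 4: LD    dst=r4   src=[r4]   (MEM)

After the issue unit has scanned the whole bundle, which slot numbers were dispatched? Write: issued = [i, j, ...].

[0] BR needs rd=0 wr=0: ok; after: ALU=2 MUL=1 MEM=2 BR=0, R=7, W=2
[1] ALU needs rd=2 wr=1: ok; after: ALU=1 MUL=1 MEM=2 BR=0, R=5, W=1
[2] MUL needs rd=2 wr=1: ok; after: ALU=1 MUL=0 MEM=2 BR=0, R=3, W=0
[3] MUL needs rd=2 wr=1: FU; after: ALU=1 MUL=0 MEM=2 BR=0, R=3, W=0
[4] MEM needs rd=1 wr=1: WR_PORT; after: ALU=1 MUL=0 MEM=2 BR=0, R=3, W=0

issued = [0, 1, 2]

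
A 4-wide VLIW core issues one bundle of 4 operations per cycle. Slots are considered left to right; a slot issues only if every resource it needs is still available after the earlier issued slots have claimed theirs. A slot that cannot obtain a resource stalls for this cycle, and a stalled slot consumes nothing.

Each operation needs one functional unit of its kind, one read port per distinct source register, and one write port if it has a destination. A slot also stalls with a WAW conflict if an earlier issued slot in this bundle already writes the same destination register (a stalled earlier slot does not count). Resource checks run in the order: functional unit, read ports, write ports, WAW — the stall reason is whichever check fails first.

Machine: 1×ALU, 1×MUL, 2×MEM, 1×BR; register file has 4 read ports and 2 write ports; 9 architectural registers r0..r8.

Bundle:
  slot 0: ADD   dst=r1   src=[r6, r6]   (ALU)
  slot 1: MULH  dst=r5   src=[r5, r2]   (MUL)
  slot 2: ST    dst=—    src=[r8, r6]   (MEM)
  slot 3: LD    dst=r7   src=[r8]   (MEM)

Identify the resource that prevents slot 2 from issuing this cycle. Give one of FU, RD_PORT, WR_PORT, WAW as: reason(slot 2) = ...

#0 ALU src=r6,r6 dispatched  <A:0 Mu:1 Ld:2 B:1 rd:3 wr:1>
#1 MUL src=r5,r2 dispatched  <A:0 Mu:0 Ld:2 B:1 rd:1 wr:0>
#2 MEM src=r8,r6 held:RD_PORT  <A:0 Mu:0 Ld:2 B:1 rd:1 wr:0>
#3 MEM src=r8 held:WR_PORT  <A:0 Mu:0 Ld:2 B:1 rd:1 wr:0>

reason(slot 2) = RD_PORT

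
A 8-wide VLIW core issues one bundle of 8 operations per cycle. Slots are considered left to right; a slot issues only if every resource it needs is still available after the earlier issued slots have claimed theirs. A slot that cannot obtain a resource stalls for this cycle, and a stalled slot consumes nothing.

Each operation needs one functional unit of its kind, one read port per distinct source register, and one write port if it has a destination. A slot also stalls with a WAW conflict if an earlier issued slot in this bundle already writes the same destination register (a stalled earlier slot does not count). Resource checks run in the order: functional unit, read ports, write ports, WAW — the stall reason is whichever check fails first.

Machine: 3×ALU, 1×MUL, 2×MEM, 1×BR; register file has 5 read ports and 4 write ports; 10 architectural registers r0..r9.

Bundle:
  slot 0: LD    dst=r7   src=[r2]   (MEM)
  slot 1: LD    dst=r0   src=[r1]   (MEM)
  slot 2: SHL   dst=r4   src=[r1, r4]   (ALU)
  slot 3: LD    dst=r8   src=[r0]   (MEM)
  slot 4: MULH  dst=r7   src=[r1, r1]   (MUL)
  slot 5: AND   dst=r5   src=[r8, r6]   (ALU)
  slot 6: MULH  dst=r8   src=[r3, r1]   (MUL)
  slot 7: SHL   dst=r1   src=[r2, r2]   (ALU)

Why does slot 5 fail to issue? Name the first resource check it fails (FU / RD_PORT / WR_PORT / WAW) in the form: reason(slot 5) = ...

reason(slot 5) = RD_PORT

#0 MEM src=r2 dispatched  <A:3 Mu:1 Ld:1 B:1 rd:4 wr:3>
#1 MEM src=r1 dispatched  <A:3 Mu:1 Ld:0 B:1 rd:3 wr:2>
#2 ALU src=r1,r4 dispatched  <A:2 Mu:1 Ld:0 B:1 rd:1 wr:1>
#3 MEM src=r0 held:FU  <A:2 Mu:1 Ld:0 B:1 rd:1 wr:1>
#4 MUL src=r1,r1 held:WAW  <A:2 Mu:1 Ld:0 B:1 rd:1 wr:1>
#5 ALU src=r8,r6 held:RD_PORT  <A:2 Mu:1 Ld:0 B:1 rd:1 wr:1>
#6 MUL src=r3,r1 held:RD_PORT  <A:2 Mu:1 Ld:0 B:1 rd:1 wr:1>
#7 ALU src=r2,r2 dispatched  <A:1 Mu:1 Ld:0 B:1 rd:0 wr:0>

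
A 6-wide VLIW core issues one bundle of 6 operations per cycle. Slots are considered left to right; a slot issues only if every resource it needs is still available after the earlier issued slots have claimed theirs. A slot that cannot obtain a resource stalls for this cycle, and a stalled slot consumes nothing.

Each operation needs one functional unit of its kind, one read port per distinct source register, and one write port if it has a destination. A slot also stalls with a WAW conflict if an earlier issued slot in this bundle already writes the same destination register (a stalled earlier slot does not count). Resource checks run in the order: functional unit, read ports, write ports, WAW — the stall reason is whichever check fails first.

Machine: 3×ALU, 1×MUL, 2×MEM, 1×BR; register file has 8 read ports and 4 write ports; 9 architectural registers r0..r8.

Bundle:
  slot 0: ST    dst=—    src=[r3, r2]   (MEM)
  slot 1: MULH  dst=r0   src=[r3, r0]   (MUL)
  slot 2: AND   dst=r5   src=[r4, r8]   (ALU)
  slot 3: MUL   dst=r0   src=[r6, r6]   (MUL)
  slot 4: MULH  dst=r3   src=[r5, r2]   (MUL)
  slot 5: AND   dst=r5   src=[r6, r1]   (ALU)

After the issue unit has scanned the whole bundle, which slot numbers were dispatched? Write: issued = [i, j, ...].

issued = [0, 1, 2]

  0. MEM ⇒ go  {3A/1Mu/1Ld/1B | 6r 4w}
  1. MUL→r0 ⇒ go  {3A/0Mu/1Ld/1B | 4r 3w}
  2. ALU→r5 ⇒ go  {2A/0Mu/1Ld/1B | 2r 2w}
  3. MUL→r0 ⇒ no(FU)  {2A/0Mu/1Ld/1B | 2r 2w}
  4. MUL→r3 ⇒ no(FU)  {2A/0Mu/1Ld/1B | 2r 2w}
  5. ALU→r5 ⇒ no(WAW)  {2A/0Mu/1Ld/1B | 2r 2w}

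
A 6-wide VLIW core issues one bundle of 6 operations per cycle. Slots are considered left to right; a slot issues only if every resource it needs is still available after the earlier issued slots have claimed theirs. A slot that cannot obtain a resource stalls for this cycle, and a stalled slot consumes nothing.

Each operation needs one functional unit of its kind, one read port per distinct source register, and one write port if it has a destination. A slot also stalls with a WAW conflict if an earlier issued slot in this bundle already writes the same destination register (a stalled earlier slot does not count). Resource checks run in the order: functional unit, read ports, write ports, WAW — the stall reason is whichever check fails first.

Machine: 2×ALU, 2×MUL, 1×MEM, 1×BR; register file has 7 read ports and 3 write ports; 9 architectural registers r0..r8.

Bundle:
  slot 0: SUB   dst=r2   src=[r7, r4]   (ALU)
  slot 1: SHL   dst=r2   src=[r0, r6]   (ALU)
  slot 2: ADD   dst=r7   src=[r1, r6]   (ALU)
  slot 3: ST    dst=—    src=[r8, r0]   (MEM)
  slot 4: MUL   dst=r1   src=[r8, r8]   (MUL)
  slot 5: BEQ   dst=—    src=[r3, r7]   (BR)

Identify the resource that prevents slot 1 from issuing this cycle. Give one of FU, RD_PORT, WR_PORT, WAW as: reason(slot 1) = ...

reason(slot 1) = WAW

(0) want 1×ALU +2rd +1wr — yes → AL1|MU2|ME1|BR1|rd5|wr2
(1) want 1×ALU +2rd +1wr — WAW → AL1|MU2|ME1|BR1|rd5|wr2
(2) want 1×ALU +2rd +1wr — yes → AL0|MU2|ME1|BR1|rd3|wr1
(3) want 1×MEM +2rd +0wr — yes → AL0|MU2|ME0|BR1|rd1|wr1
(4) want 1×MUL +1rd +1wr — yes → AL0|MU1|ME0|BR1|rd0|wr0
(5) want 1×BR +2rd +0wr — RD_PORT → AL0|MU1|ME0|BR1|rd0|wr0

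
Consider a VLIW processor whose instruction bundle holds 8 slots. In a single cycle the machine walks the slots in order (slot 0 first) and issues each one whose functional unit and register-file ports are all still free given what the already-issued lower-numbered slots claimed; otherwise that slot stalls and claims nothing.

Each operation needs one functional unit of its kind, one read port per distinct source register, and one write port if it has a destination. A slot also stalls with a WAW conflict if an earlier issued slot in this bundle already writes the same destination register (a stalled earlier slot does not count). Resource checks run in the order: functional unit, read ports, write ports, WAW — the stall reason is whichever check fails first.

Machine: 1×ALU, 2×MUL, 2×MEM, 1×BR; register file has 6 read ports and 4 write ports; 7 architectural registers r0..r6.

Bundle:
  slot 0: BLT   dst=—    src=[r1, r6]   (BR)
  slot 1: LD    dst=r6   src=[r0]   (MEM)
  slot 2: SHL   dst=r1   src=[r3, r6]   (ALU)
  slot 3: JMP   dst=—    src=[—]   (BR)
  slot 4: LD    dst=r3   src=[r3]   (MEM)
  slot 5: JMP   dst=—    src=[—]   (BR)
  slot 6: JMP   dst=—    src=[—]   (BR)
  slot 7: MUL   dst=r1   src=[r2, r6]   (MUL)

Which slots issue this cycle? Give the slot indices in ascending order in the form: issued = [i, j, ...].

issued = [0, 1, 2, 4]

slot 0 (BR): ISSUE — free A1,Mu2,Ld2,B0 rp4 wp4
slot 1 (MEM): ISSUE — free A1,Mu2,Ld1,B0 rp3 wp3
slot 2 (ALU): ISSUE — free A0,Mu2,Ld1,B0 rp1 wp2
slot 3 (BR): stall FU — free A0,Mu2,Ld1,B0 rp1 wp2
slot 4 (MEM): ISSUE — free A0,Mu2,Ld0,B0 rp0 wp1
slot 5 (BR): stall FU — free A0,Mu2,Ld0,B0 rp0 wp1
slot 6 (BR): stall FU — free A0,Mu2,Ld0,B0 rp0 wp1
slot 7 (MUL): stall RD_PORT — free A0,Mu2,Ld0,B0 rp0 wp1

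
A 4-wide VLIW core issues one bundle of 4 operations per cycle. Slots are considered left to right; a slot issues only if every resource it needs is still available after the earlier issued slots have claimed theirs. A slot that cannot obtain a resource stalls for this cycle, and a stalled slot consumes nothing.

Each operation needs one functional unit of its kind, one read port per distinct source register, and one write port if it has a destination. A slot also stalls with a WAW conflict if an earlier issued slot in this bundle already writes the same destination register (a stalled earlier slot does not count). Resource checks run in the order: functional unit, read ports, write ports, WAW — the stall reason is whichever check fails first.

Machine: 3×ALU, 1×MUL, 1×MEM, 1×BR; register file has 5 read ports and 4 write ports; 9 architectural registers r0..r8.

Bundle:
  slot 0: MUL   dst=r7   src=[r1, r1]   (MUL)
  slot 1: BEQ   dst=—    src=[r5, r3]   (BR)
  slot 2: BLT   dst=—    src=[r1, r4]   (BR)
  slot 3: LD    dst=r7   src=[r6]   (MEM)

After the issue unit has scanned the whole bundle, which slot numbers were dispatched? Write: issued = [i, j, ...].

#0 MUL src=r1,r1 dispatched  <A:3 Mu:0 Ld:1 B:1 rd:4 wr:3>
#1 BR src=r5,r3 dispatched  <A:3 Mu:0 Ld:1 B:0 rd:2 wr:3>
#2 BR src=r1,r4 held:FU  <A:3 Mu:0 Ld:1 B:0 rd:2 wr:3>
#3 MEM src=r6 held:WAW  <A:3 Mu:0 Ld:1 B:0 rd:2 wr:3>

issued = [0, 1]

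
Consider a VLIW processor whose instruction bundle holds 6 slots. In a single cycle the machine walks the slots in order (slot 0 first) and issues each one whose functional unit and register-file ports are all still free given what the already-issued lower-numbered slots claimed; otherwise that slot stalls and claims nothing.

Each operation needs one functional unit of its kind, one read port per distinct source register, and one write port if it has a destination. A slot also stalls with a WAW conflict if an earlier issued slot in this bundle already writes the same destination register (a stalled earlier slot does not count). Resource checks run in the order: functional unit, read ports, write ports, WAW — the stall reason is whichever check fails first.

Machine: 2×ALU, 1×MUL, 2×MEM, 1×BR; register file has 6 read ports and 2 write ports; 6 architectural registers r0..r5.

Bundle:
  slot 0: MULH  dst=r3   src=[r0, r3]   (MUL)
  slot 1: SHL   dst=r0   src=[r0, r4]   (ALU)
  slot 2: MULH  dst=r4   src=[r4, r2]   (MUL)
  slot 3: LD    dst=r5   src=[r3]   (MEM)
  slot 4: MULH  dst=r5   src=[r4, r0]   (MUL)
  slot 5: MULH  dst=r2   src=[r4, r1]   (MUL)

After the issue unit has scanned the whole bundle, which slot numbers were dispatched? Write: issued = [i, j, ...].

issued = [0, 1]

[0] MUL needs rd=2 wr=1: ok; after: ALU=2 MUL=0 MEM=2 BR=1, R=4, W=1
[1] ALU needs rd=2 wr=1: ok; after: ALU=1 MUL=0 MEM=2 BR=1, R=2, W=0
[2] MUL needs rd=2 wr=1: FU; after: ALU=1 MUL=0 MEM=2 BR=1, R=2, W=0
[3] MEM needs rd=1 wr=1: WR_PORT; after: ALU=1 MUL=0 MEM=2 BR=1, R=2, W=0
[4] MUL needs rd=2 wr=1: FU; after: ALU=1 MUL=0 MEM=2 BR=1, R=2, W=0
[5] MUL needs rd=2 wr=1: FU; after: ALU=1 MUL=0 MEM=2 BR=1, R=2, W=0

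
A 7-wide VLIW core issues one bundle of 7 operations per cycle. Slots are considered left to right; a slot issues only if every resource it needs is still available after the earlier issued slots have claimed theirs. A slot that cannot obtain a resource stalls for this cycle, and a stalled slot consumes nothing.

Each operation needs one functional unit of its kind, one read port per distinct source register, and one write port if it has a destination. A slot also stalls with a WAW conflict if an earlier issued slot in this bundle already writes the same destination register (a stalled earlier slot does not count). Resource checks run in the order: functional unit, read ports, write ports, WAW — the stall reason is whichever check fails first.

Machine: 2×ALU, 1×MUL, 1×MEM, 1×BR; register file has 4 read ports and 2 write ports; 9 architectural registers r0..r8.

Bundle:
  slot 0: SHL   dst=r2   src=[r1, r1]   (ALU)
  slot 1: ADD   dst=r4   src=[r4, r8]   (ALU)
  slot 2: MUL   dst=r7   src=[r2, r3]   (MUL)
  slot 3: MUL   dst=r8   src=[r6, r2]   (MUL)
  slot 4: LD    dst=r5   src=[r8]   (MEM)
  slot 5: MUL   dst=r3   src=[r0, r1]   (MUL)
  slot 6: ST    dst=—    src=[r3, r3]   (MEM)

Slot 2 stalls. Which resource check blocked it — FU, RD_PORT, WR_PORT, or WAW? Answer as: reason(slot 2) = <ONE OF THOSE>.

reason(slot 2) = RD_PORT

(0) want 1×ALU +1rd +1wr — yes → AL1|MU1|ME1|BR1|rd3|wr1
(1) want 1×ALU +2rd +1wr — yes → AL0|MU1|ME1|BR1|rd1|wr0
(2) want 1×MUL +2rd +1wr — RD_PORT → AL0|MU1|ME1|BR1|rd1|wr0
(3) want 1×MUL +2rd +1wr — RD_PORT → AL0|MU1|ME1|BR1|rd1|wr0
(4) want 1×MEM +1rd +1wr — WR_PORT → AL0|MU1|ME1|BR1|rd1|wr0
(5) want 1×MUL +2rd +1wr — RD_PORT → AL0|MU1|ME1|BR1|rd1|wr0
(6) want 1×MEM +1rd +0wr — yes → AL0|MU1|ME0|BR1|rd0|wr0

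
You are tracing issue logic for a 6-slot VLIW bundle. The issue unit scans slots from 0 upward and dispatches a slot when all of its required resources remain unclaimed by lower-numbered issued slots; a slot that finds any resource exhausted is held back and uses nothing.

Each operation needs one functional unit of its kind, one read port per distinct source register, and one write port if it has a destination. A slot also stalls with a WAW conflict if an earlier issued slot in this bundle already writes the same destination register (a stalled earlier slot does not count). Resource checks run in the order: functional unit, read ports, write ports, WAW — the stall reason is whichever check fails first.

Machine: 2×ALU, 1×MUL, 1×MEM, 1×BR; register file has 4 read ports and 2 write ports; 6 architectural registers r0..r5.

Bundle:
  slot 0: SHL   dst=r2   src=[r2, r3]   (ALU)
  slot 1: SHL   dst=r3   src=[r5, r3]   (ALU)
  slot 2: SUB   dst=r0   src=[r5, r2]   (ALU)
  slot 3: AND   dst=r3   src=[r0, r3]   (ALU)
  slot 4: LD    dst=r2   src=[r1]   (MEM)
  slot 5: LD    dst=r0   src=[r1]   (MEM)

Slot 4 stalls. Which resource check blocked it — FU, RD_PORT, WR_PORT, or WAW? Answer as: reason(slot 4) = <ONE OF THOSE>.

reason(slot 4) = RD_PORT

(0) want 1×ALU +2rd +1wr — yes → AL1|MU1|ME1|BR1|rd2|wr1
(1) want 1×ALU +2rd +1wr — yes → AL0|MU1|ME1|BR1|rd0|wr0
(2) want 1×ALU +2rd +1wr — FU → AL0|MU1|ME1|BR1|rd0|wr0
(3) want 1×ALU +2rd +1wr — FU → AL0|MU1|ME1|BR1|rd0|wr0
(4) want 1×MEM +1rd +1wr — RD_PORT → AL0|MU1|ME1|BR1|rd0|wr0
(5) want 1×MEM +1rd +1wr — RD_PORT → AL0|MU1|ME1|BR1|rd0|wr0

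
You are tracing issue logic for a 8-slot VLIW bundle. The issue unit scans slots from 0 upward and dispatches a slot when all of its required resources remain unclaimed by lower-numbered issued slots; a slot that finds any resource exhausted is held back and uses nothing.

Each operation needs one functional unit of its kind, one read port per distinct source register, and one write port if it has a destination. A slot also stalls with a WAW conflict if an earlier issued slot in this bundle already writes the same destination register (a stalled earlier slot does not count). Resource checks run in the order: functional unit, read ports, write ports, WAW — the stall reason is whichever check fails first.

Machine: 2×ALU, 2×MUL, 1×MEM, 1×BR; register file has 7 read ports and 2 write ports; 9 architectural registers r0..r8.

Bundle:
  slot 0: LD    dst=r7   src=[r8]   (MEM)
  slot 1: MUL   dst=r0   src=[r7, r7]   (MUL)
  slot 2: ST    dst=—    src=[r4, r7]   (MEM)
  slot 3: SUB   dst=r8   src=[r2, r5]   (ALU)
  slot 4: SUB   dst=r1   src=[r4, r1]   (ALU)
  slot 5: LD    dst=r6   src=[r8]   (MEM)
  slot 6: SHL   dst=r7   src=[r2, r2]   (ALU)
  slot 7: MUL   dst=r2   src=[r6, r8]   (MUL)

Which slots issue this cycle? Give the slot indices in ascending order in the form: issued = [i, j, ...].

issued = [0, 1]

#0 MEM src=r8 dispatched  <A:2 Mu:2 Ld:0 B:1 rd:6 wr:1>
#1 MUL src=r7,r7 dispatched  <A:2 Mu:1 Ld:0 B:1 rd:5 wr:0>
#2 MEM src=r4,r7 held:FU  <A:2 Mu:1 Ld:0 B:1 rd:5 wr:0>
#3 ALU src=r2,r5 held:WR_PORT  <A:2 Mu:1 Ld:0 B:1 rd:5 wr:0>
#4 ALU src=r4,r1 held:WR_PORT  <A:2 Mu:1 Ld:0 B:1 rd:5 wr:0>
#5 MEM src=r8 held:FU  <A:2 Mu:1 Ld:0 B:1 rd:5 wr:0>
#6 ALU src=r2,r2 held:WR_PORT  <A:2 Mu:1 Ld:0 B:1 rd:5 wr:0>
#7 MUL src=r6,r8 held:WR_PORT  <A:2 Mu:1 Ld:0 B:1 rd:5 wr:0>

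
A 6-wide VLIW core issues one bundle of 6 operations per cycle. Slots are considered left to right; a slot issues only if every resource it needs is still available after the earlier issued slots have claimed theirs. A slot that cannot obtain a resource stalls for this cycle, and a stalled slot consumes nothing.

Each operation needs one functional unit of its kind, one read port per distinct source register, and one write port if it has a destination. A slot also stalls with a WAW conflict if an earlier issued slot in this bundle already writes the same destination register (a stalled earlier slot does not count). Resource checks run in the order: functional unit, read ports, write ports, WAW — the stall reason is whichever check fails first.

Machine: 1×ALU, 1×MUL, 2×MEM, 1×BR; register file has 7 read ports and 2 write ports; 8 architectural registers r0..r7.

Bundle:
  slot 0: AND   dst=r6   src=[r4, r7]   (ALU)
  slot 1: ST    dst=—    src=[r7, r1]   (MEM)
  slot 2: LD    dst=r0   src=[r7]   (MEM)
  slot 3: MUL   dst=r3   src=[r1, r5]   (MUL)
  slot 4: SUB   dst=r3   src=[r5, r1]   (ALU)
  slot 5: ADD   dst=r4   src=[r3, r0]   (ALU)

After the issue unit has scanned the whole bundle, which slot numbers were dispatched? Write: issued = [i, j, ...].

  0. ALU→r6 ⇒ go  {0A/1Mu/2Ld/1B | 5r 1w}
  1. MEM ⇒ go  {0A/1Mu/1Ld/1B | 3r 1w}
  2. MEM→r0 ⇒ go  {0A/1Mu/0Ld/1B | 2r 0w}
  3. MUL→r3 ⇒ no(WR_PORT)  {0A/1Mu/0Ld/1B | 2r 0w}
  4. ALU→r3 ⇒ no(FU)  {0A/1Mu/0Ld/1B | 2r 0w}
  5. ALU→r4 ⇒ no(FU)  {0A/1Mu/0Ld/1B | 2r 0w}

issued = [0, 1, 2]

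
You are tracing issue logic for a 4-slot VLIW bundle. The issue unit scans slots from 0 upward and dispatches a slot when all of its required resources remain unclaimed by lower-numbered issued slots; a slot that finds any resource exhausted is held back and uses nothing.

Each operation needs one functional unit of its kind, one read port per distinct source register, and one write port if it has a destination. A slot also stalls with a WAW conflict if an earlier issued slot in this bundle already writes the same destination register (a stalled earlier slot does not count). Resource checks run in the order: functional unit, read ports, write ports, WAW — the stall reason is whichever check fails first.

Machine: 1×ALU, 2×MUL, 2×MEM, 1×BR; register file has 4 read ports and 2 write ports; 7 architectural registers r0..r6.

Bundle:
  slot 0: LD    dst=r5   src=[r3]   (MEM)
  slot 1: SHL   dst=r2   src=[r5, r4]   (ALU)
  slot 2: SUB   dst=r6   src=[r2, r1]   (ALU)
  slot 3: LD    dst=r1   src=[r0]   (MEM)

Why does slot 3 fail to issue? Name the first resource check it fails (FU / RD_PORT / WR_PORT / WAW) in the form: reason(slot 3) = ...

reason(slot 3) = WR_PORT

slot 0 (MEM): ISSUE — free A1,Mu2,Ld1,B1 rp3 wp1
slot 1 (ALU): ISSUE — free A0,Mu2,Ld1,B1 rp1 wp0
slot 2 (ALU): stall FU — free A0,Mu2,Ld1,B1 rp1 wp0
slot 3 (MEM): stall WR_PORT — free A0,Mu2,Ld1,B1 rp1 wp0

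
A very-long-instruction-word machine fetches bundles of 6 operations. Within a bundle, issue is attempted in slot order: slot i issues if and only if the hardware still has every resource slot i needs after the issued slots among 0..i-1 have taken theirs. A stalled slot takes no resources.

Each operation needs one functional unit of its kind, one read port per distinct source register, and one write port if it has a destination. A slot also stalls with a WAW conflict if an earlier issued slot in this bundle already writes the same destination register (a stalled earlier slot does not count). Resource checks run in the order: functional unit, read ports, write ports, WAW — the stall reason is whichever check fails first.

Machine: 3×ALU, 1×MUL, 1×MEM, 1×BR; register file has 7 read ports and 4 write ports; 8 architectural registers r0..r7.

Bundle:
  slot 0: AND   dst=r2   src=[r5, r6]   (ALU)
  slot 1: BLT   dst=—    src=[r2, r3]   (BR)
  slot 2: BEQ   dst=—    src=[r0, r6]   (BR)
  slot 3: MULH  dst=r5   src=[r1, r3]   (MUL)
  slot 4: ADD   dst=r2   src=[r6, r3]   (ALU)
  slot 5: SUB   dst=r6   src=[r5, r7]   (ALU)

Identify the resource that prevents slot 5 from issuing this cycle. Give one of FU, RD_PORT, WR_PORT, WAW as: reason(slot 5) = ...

  0. ALU→r2 ⇒ go  {2A/1Mu/1Ld/1B | 5r 3w}
  1. BR ⇒ go  {2A/1Mu/1Ld/0B | 3r 3w}
  2. BR ⇒ no(FU)  {2A/1Mu/1Ld/0B | 3r 3w}
  3. MUL→r5 ⇒ go  {2A/0Mu/1Ld/0B | 1r 2w}
  4. ALU→r2 ⇒ no(RD_PORT)  {2A/0Mu/1Ld/0B | 1r 2w}
  5. ALU→r6 ⇒ no(RD_PORT)  {2A/0Mu/1Ld/0B | 1r 2w}

reason(slot 5) = RD_PORT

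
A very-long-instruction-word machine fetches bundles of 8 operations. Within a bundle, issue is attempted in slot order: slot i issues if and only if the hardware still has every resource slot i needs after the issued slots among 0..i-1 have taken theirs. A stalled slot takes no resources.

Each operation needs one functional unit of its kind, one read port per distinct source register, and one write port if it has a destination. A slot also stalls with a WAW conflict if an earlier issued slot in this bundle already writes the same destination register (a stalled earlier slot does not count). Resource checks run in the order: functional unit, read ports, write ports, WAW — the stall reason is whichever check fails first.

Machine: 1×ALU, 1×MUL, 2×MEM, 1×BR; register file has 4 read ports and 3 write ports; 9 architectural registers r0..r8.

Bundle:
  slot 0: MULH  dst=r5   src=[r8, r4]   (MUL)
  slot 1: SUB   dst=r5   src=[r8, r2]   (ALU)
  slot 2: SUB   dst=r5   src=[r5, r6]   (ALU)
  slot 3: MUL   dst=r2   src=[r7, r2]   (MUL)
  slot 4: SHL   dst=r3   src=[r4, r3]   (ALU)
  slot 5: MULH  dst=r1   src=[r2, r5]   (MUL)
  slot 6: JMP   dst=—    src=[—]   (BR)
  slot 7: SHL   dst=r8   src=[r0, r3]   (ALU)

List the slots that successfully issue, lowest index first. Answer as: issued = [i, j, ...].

issued = [0, 4, 6]

[0] MUL needs rd=2 wr=1: ok; after: ALU=1 MUL=0 MEM=2 BR=1, R=2, W=2
[1] ALU needs rd=2 wr=1: WAW; after: ALU=1 MUL=0 MEM=2 BR=1, R=2, W=2
[2] ALU needs rd=2 wr=1: WAW; after: ALU=1 MUL=0 MEM=2 BR=1, R=2, W=2
[3] MUL needs rd=2 wr=1: FU; after: ALU=1 MUL=0 MEM=2 BR=1, R=2, W=2
[4] ALU needs rd=2 wr=1: ok; after: ALU=0 MUL=0 MEM=2 BR=1, R=0, W=1
[5] MUL needs rd=2 wr=1: FU; after: ALU=0 MUL=0 MEM=2 BR=1, R=0, W=1
[6] BR needs rd=0 wr=0: ok; after: ALU=0 MUL=0 MEM=2 BR=0, R=0, W=1
[7] ALU needs rd=2 wr=1: FU; after: ALU=0 MUL=0 MEM=2 BR=0, R=0, W=1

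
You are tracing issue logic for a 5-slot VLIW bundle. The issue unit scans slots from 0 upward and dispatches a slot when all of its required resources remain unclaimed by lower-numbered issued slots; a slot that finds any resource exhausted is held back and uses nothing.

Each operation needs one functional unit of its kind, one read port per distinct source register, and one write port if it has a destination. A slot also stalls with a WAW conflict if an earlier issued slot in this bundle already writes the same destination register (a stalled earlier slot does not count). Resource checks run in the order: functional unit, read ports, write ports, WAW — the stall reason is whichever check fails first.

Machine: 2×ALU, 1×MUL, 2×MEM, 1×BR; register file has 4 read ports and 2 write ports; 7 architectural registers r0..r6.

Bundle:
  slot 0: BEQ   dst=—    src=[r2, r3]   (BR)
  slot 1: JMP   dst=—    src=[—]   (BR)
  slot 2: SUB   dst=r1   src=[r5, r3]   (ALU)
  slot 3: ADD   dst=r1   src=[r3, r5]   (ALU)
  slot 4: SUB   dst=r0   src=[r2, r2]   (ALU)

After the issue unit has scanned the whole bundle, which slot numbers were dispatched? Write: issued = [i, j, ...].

[0] BR needs rd=2 wr=0: ok; after: ALU=2 MUL=1 MEM=2 BR=0, R=2, W=2
[1] BR needs rd=0 wr=0: FU; after: ALU=2 MUL=1 MEM=2 BR=0, R=2, W=2
[2] ALU needs rd=2 wr=1: ok; after: ALU=1 MUL=1 MEM=2 BR=0, R=0, W=1
[3] ALU needs rd=2 wr=1: RD_PORT; after: ALU=1 MUL=1 MEM=2 BR=0, R=0, W=1
[4] ALU needs rd=1 wr=1: RD_PORT; after: ALU=1 MUL=1 MEM=2 BR=0, R=0, W=1

issued = [0, 2]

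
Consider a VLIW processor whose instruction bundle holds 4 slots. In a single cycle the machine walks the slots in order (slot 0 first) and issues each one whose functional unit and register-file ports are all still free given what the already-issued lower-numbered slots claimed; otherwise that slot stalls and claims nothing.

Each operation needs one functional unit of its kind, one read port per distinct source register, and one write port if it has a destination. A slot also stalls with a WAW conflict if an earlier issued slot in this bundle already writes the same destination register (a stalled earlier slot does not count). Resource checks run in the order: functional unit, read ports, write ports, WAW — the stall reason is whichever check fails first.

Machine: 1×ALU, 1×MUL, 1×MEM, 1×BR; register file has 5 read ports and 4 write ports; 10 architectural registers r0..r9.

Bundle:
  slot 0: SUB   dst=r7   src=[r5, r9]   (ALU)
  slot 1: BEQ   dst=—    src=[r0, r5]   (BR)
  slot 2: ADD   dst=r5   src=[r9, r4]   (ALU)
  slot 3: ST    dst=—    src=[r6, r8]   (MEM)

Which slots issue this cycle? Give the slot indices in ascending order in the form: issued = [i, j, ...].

[0] ALU needs rd=2 wr=1: ok; after: ALU=0 MUL=1 MEM=1 BR=1, R=3, W=3
[1] BR needs rd=2 wr=0: ok; after: ALU=0 MUL=1 MEM=1 BR=0, R=1, W=3
[2] ALU needs rd=2 wr=1: FU; after: ALU=0 MUL=1 MEM=1 BR=0, R=1, W=3
[3] MEM needs rd=2 wr=0: RD_PORT; after: ALU=0 MUL=1 MEM=1 BR=0, R=1, W=3

issued = [0, 1]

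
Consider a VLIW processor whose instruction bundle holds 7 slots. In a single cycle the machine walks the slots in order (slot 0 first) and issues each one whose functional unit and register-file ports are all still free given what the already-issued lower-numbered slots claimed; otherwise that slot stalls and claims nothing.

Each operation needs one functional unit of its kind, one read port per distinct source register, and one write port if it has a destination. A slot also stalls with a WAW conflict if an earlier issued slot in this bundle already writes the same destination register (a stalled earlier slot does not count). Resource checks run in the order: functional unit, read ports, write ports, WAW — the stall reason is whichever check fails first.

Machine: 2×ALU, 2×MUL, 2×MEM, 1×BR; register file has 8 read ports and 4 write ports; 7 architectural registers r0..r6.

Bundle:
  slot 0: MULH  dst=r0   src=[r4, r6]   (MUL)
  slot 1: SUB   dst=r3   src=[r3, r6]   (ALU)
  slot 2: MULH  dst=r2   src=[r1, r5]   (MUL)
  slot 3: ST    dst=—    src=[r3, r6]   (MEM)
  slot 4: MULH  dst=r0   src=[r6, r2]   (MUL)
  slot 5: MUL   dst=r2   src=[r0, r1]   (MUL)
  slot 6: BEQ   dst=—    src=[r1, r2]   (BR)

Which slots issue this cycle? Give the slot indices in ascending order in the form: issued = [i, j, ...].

(0) want 1×MUL +2rd +1wr — yes → AL2|MU1|ME2|BR1|rd6|wr3
(1) want 1×ALU +2rd +1wr — yes → AL1|MU1|ME2|BR1|rd4|wr2
(2) want 1×MUL +2rd +1wr — yes → AL1|MU0|ME2|BR1|rd2|wr1
(3) want 1×MEM +2rd +0wr — yes → AL1|MU0|ME1|BR1|rd0|wr1
(4) want 1×MUL +2rd +1wr — FU → AL1|MU0|ME1|BR1|rd0|wr1
(5) want 1×MUL +2rd +1wr — FU → AL1|MU0|ME1|BR1|rd0|wr1
(6) want 1×BR +2rd +0wr — RD_PORT → AL1|MU0|ME1|BR1|rd0|wr1

issued = [0, 1, 2, 3]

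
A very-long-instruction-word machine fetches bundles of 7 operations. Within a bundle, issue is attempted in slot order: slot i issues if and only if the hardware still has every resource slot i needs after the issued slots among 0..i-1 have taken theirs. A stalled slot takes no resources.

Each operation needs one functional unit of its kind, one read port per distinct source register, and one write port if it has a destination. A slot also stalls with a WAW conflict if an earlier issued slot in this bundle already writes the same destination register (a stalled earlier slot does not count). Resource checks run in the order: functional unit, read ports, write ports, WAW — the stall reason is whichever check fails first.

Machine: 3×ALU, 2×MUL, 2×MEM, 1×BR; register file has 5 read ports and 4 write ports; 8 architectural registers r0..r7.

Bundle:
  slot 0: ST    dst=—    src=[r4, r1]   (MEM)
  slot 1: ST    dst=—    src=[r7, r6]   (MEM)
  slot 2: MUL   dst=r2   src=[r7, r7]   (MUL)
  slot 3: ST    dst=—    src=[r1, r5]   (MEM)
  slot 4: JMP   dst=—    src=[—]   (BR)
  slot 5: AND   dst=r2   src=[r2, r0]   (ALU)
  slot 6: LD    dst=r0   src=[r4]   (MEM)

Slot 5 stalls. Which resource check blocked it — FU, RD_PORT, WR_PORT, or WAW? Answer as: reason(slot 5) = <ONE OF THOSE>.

reason(slot 5) = RD_PORT

slot 0 (MEM): ISSUE — free A3,Mu2,Ld1,B1 rp3 wp4
slot 1 (MEM): ISSUE — free A3,Mu2,Ld0,B1 rp1 wp4
slot 2 (MUL): ISSUE — free A3,Mu1,Ld0,B1 rp0 wp3
slot 3 (MEM): stall FU — free A3,Mu1,Ld0,B1 rp0 wp3
slot 4 (BR): ISSUE — free A3,Mu1,Ld0,B0 rp0 wp3
slot 5 (ALU): stall RD_PORT — free A3,Mu1,Ld0,B0 rp0 wp3
slot 6 (MEM): stall FU — free A3,Mu1,Ld0,B0 rp0 wp3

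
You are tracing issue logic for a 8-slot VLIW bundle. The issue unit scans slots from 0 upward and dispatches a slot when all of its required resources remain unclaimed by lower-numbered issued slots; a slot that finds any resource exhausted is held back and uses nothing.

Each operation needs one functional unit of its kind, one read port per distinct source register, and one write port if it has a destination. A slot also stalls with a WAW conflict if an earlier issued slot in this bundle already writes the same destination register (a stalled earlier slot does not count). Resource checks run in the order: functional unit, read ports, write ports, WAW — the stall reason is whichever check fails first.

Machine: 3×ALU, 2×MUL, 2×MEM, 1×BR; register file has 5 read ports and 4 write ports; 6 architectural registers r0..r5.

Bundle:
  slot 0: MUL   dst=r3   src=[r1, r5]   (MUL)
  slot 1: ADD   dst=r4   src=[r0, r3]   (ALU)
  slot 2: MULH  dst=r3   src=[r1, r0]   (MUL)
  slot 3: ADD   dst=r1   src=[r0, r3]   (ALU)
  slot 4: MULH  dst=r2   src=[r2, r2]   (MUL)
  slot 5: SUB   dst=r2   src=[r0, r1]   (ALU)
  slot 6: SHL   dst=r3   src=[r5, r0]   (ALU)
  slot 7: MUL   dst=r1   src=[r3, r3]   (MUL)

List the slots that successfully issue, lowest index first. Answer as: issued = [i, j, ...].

[0] MUL needs rd=2 wr=1: ok; after: ALU=3 MUL=1 MEM=2 BR=1, R=3, W=3
[1] ALU needs rd=2 wr=1: ok; after: ALU=2 MUL=1 MEM=2 BR=1, R=1, W=2
[2] MUL needs rd=2 wr=1: RD_PORT; after: ALU=2 MUL=1 MEM=2 BR=1, R=1, W=2
[3] ALU needs rd=2 wr=1: RD_PORT; after: ALU=2 MUL=1 MEM=2 BR=1, R=1, W=2
[4] MUL needs rd=1 wr=1: ok; after: ALU=2 MUL=0 MEM=2 BR=1, R=0, W=1
[5] ALU needs rd=2 wr=1: RD_PORT; after: ALU=2 MUL=0 MEM=2 BR=1, R=0, W=1
[6] ALU needs rd=2 wr=1: RD_PORT; after: ALU=2 MUL=0 MEM=2 BR=1, R=0, W=1
[7] MUL needs rd=1 wr=1: FU; after: ALU=2 MUL=0 MEM=2 BR=1, R=0, W=1

issued = [0, 1, 4]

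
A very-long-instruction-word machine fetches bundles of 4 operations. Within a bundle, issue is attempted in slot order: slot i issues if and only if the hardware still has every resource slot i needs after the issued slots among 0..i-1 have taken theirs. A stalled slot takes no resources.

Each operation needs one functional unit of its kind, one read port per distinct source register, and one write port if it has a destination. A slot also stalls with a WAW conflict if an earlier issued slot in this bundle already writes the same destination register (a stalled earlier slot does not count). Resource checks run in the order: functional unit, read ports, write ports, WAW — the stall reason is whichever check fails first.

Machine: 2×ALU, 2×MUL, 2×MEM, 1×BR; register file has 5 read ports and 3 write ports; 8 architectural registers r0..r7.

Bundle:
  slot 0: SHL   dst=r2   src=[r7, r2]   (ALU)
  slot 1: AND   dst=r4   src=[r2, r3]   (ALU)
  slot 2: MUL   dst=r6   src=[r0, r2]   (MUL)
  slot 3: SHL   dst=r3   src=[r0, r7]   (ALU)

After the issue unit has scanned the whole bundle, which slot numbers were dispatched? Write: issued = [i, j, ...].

#0 ALU src=r7,r2 dispatched  <A:1 Mu:2 Ld:2 B:1 rd:3 wr:2>
#1 ALU src=r2,r3 dispatched  <A:0 Mu:2 Ld:2 B:1 rd:1 wr:1>
#2 MUL src=r0,r2 held:RD_PORT  <A:0 Mu:2 Ld:2 B:1 rd:1 wr:1>
#3 ALU src=r0,r7 held:FU  <A:0 Mu:2 Ld:2 B:1 rd:1 wr:1>

issued = [0, 1]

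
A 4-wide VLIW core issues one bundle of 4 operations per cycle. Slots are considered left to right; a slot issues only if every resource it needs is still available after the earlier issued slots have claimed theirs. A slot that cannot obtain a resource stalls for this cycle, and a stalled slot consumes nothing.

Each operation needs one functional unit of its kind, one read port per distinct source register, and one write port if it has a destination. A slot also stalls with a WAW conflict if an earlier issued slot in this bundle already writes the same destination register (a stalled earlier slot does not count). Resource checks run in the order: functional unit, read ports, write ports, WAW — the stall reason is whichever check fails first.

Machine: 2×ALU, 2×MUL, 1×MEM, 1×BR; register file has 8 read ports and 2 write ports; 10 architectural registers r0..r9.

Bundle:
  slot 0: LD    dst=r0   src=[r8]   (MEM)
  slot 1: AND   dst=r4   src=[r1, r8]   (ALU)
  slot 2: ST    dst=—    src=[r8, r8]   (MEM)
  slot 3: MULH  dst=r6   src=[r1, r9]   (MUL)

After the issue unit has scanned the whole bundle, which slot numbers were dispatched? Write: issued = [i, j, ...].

[0] MEM needs rd=1 wr=1: ok; after: ALU=2 MUL=2 MEM=0 BR=1, R=7, W=1
[1] ALU needs rd=2 wr=1: ok; after: ALU=1 MUL=2 MEM=0 BR=1, R=5, W=0
[2] MEM needs rd=1 wr=0: FU; after: ALU=1 MUL=2 MEM=0 BR=1, R=5, W=0
[3] MUL needs rd=2 wr=1: WR_PORT; after: ALU=1 MUL=2 MEM=0 BR=1, R=5, W=0

issued = [0, 1]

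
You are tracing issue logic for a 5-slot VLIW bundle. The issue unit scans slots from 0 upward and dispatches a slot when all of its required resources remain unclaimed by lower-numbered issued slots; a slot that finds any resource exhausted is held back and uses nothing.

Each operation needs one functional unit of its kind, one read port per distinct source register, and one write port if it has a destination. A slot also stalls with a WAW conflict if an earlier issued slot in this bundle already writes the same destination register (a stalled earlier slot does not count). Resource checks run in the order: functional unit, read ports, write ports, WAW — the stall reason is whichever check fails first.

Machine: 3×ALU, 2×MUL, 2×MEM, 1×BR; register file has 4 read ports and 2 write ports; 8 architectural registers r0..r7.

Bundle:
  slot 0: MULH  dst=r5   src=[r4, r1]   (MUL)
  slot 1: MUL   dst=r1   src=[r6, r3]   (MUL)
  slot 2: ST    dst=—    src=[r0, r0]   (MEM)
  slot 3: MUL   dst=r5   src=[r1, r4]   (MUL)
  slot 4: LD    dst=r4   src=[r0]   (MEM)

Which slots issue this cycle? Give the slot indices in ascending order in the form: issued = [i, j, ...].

#0 MUL src=r4,r1 dispatched  <A:3 Mu:1 Ld:2 B:1 rd:2 wr:1>
#1 MUL src=r6,r3 dispatched  <A:3 Mu:0 Ld:2 B:1 rd:0 wr:0>
#2 MEM src=r0,r0 held:RD_PORT  <A:3 Mu:0 Ld:2 B:1 rd:0 wr:0>
#3 MUL src=r1,r4 held:FU  <A:3 Mu:0 Ld:2 B:1 rd:0 wr:0>
#4 MEM src=r0 held:RD_PORT  <A:3 Mu:0 Ld:2 B:1 rd:0 wr:0>

issued = [0, 1]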